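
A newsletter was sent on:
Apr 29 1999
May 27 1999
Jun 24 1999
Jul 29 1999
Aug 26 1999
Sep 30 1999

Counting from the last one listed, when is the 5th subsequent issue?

Feb 24 2000

Every date is a Thursday; gaps 28, 28, 35, 28, 35 days.
Each is the last Thursday of its month (at least one falls on the 29th or later, ruling out '4th Thursday').
Last Thursday of October 1999: Oct 28 1999.
Last Thursday of November 1999: Nov 25 1999.
December 1999 ends with Thursday Dec 30 1999.
January 2000 ends with Thursday Jan 27 2000.
Last Thursday of February 2000: Feb 24 2000.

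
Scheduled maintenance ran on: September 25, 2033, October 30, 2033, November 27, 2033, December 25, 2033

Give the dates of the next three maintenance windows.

January 29, 2034; February 26, 2034; March 26, 2034

These are Sundays with 35, 28, 28-day gaps.
Each is the final Sunday of its month — October 30, 2033 is past the 28th, so '4th Sunday' doesn't fit.
January 2034 ends with Sunday January 29, 2034.
Last Sunday of February 2034: February 26, 2034.
Last Sunday of March 2034: March 26, 2034.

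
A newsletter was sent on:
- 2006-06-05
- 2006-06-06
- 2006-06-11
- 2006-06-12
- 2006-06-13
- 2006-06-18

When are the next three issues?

The gap pattern 1, 5, 1, 1, 5 repeats every 3 events.
These are the Mondays, Tuesdays and Sundays of each week.
The following Monday is 2006-06-19.
Next Tuesday: 2006-06-20.
The following Sunday is 2006-06-25.

2006-06-19, 2006-06-20, 2006-06-25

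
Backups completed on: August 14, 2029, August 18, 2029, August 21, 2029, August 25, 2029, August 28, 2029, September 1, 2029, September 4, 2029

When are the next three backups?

Every event lands on a Tuesday or Saturday (gaps cycle 4, 3, 4, 3, 4, 3).
So the schedule is: every Tuesday and Saturday.
The following Saturday is September 8, 2029.
The following Tuesday is September 11, 2029.
Next Saturday: September 15, 2029.

September 8, 2029; September 11, 2029; September 15, 2029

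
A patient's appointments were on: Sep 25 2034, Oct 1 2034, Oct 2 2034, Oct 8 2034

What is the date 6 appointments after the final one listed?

Oct 29 2034

Gaps: 6, 1, 6 days — not constant, but cyclic with period 2.
The events fall on every Monday and Sunday.
Next Monday: Oct 9 2034.
Next Sunday: Oct 15 2034.
The following Monday is Oct 16 2034.
Next Sunday: Oct 22 2034.
Next Monday: Oct 23 2034.
The following Sunday is Oct 29 2034.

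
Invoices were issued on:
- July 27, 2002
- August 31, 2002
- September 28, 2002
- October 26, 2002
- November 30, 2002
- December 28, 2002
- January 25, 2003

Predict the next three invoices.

Every date is a Saturday; gaps 35, 28, 28, 35, 28, 28 days.
Each is the last Saturday of its month (at least one falls on the 29th or later, ruling out '4th Saturday').
Last Saturday of February 2003: February 22, 2003.
March 2003 ends with Saturday March 29, 2003.
Last Saturday of April 2003: April 26, 2003.

February 22, 2003; March 29, 2003; April 26, 2003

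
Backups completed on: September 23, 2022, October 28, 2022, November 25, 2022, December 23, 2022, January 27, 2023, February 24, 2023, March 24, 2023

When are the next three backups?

All dates are Fridays, 35, 28, 28, 35, 28, 28 days apart.
Specifically, the 4th Friday of each month.
April 2023 — 4th Friday is April 28, 2023.
May 2023 — 4th Friday is May 26, 2023.
4th Friday of June 2023: June 23, 2023.

April 28, 2023; May 26, 2023; June 23, 2023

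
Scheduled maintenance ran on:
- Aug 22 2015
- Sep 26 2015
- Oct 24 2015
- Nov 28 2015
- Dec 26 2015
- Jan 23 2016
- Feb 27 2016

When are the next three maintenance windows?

Gaps: 35, 28, 35, 28, 28, 35 days — a mix of 28 and 35. Every date is a Saturday.
Each is the 4th Saturday of its month.
4th Saturday of March 2016: Mar 26 2016.
4th Saturday of April 2016: Apr 23 2016.
4th Saturday of May 2016: May 28 2016.

Mar 26 2016, Apr 23 2016, May 28 2016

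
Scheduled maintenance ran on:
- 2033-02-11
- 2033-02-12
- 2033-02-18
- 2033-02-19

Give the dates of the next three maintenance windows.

2033-02-25, 2033-02-26, 2033-03-04

Every event lands on a Friday or Saturday (gaps cycle 1, 6, 1).
So the schedule is: every Friday and Saturday.
The following Friday is 2033-02-25.
Next Saturday: 2033-02-26.
The following Friday is 2033-03-04.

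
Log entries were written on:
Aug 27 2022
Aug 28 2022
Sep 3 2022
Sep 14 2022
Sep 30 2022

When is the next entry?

Oct 21 2022

Gaps: 1, 6, 11, 16 days — each gap is 5 larger than the previous one.
Next gap: 21 days. Sep 30 2022 + 21 days = Oct 21 2022.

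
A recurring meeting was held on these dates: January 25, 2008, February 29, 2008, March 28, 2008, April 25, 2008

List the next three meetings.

May 30, 2008; June 27, 2008; July 25, 2008

These are Fridays with 35, 28, 28-day gaps.
Each is the final Friday of its month — February 29, 2008 is past the 28th, so '4th Friday' doesn't fit.
May 2008 ends with Friday May 30, 2008.
Last Friday of June 2008: June 27, 2008.
Last Friday of July 2008: July 25, 2008.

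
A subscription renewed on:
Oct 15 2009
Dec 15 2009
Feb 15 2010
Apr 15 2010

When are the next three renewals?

Jun 15 2010, Aug 15 2010, Oct 15 2010

Gaps: 61, 62, 59 days — not constant. Every event is on the 15th of the month.
Pattern: the 15th of every 2 months.
June 2010: Jun 15 2010.
Next: August 2010 → Aug 15 2010.
October 2010: Oct 15 2010.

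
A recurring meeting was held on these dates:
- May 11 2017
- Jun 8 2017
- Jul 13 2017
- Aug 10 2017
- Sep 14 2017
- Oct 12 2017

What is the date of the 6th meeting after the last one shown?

These are Thursdays at 28- or 35-day spacing (28, 35, 28, 35, 28).
The pattern: 2nd Thursday of the month.
November 2017 — 2nd Thursday is Nov 9 2017.
December 2017 — 2nd Thursday is Dec 14 2017.
2nd Thursday of January 2018: Jan 11 2018.
2nd Thursday of February 2018: Feb 8 2018.
March 2018 — 2nd Thursday is Mar 8 2018.
April 2018 — 2nd Thursday is Apr 12 2018.

Apr 12 2018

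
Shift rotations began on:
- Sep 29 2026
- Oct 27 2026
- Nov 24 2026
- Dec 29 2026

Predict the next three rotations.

Jan 26 2027, Feb 23 2027, Mar 30 2027

These are Tuesdays with 28, 28, 35-day gaps.
Each is the final Tuesday of its month — Sep 29 2026 is past the 28th, so '4th Tuesday' doesn't fit.
January 2027 ends with Tuesday Jan 26 2027.
February 2027 ends with Tuesday Feb 23 2027.
March 2027 ends with Tuesday Mar 30 2027.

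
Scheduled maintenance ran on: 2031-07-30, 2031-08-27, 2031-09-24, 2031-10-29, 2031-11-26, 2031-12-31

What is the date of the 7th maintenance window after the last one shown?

2032-07-28

Every date is a Wednesday; gaps 28, 28, 35, 28, 35 days.
Each is the last Wednesday of its month (at least one falls on the 29th or later, ruling out '4th Wednesday').
January 2032 ends with Wednesday 2032-01-28.
Last Wednesday of February 2032: 2032-02-25.
March 2032 ends with Wednesday 2032-03-31.
Last Wednesday of April 2032: 2032-04-28.
Last Wednesday of May 2032: 2032-05-26.
Last Wednesday of June 2032: 2032-06-30.
July 2032 ends with Wednesday 2032-07-28.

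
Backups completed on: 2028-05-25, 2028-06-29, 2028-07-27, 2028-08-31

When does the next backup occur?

2028-09-28

These are Thursdays with 35, 28, 35-day gaps.
Each is the final Thursday of its month — 2028-06-29 is past the 28th, so '4th Thursday' doesn't fit.
September 2028 ends with Thursday 2028-09-28.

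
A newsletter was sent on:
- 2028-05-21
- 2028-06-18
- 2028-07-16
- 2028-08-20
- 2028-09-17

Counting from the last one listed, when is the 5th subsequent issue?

Gaps: 28, 28, 35, 28 days — a mix of 28 and 35. Every date is a Sunday.
Each is the 3rd Sunday of its month.
3rd Sunday of October 2028: 2028-10-15.
November 2028 — 3rd Sunday is 2028-11-19.
3rd Sunday of December 2028: 2028-12-17.
January 2029 — 3rd Sunday is 2029-01-21.
3rd Sunday of February 2029: 2029-02-18.

2029-02-18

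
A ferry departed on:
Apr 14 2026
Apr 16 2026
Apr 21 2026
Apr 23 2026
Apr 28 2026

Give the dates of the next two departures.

Apr 30 2026, May 5 2026

The gap pattern 2, 5, 2, 5 repeats every 2 events.
These are the Tuesdays and Thursdays of each week.
The following Thursday is Apr 30 2026.
The following Tuesday is May 5 2026.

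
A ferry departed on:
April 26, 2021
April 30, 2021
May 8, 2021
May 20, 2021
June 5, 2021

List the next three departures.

June 25, 2021; July 19, 2021; August 16, 2021

Gaps: 4, 8, 12, 16 days — each gap is 4 larger than the previous one.
Next gap: 20 days. June 5, 2021 + 20 days = June 25, 2021.
Next gap: 24 days. June 25, 2021 + 24 days = July 19, 2021.
Next gap: 28 days. July 19, 2021 + 28 days = August 16, 2021.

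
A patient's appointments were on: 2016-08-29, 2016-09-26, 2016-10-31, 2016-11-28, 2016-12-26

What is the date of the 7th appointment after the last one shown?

2017-07-31

Every date is a Monday; gaps 28, 35, 28, 28 days.
Each is the last Monday of its month (at least one falls on the 29th or later, ruling out '4th Monday').
Last Monday of January 2017: 2017-01-30.
February 2017 ends with Monday 2017-02-27.
Last Monday of March 2017: 2017-03-27.
Last Monday of April 2017: 2017-04-24.
May 2017 ends with Monday 2017-05-29.
Last Monday of June 2017: 2017-06-26.
Last Monday of July 2017: 2017-07-31.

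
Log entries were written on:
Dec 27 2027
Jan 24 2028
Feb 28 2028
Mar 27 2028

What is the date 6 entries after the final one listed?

All dates are Mondays, 28, 35, 28 days apart.
Specifically, the 4th Monday of each month.
April 2028 — 4th Monday is Apr 24 2028.
May 2028 — 4th Monday is May 22 2028.
4th Monday of June 2028: Jun 26 2028.
July 2028 — 4th Monday is Jul 24 2028.
August 2028 — 4th Monday is Aug 28 2028.
4th Monday of September 2028: Sep 25 2028.

Sep 25 2028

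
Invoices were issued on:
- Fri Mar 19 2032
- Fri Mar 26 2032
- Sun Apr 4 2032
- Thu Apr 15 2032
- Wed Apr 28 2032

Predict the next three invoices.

Thu May 13 2032, Sun May 30 2032, Fri Jun 18 2032

Gaps: 7, 9, 11, 13 days — each gap is 2 larger than the previous one.
Next gap: 15 days. Wed Apr 28 2032 + 15 days = Thu May 13 2032.
Next gap: 17 days. Thu May 13 2032 + 17 days = Sun May 30 2032.
Next gap: 19 days. Sun May 30 2032 + 19 days = Fri Jun 18 2032.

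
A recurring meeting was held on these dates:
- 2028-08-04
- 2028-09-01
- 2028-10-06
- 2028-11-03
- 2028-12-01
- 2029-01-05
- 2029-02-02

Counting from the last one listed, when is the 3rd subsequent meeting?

2029-05-04

All dates are Fridays, 28, 35, 28, 28, 35, 28 days apart.
Specifically, the 1st Friday of each month.
1st Friday of March 2029: 2029-03-02.
April 2029 — 1st Friday is 2029-04-06.
May 2029 — 1st Friday is 2029-05-04.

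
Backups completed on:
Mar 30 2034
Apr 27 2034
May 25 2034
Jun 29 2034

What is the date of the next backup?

Jul 27 2034

These are Thursdays with 28, 28, 35-day gaps.
Each is the final Thursday of its month — Mar 30 2034 is past the 28th, so '4th Thursday' doesn't fit.
July 2034 ends with Thursday Jul 27 2034.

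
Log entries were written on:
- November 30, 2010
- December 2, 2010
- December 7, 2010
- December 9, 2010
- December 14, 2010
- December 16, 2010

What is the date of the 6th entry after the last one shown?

January 6, 2011

The gap pattern 2, 5, 2, 5, 2 repeats every 2 events.
These are the Tuesdays and Thursdays of each week.
The following Tuesday is December 21, 2010.
Next Thursday: December 23, 2010.
The following Tuesday is December 28, 2010.
Next Thursday: December 30, 2010.
The following Tuesday is January 4, 2011.
The following Thursday is January 6, 2011.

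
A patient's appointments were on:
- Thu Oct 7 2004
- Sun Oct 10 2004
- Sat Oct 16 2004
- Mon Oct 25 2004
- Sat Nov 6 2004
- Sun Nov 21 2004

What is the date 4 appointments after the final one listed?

Sat Feb 19 2005

Intervals are 3, 6, 9, 12, 15 days — an arithmetic progression with common difference 3.
Next gap: 18 days. Sun Nov 21 2004 + 18 days = Thu Dec 9 2004.
Next gap: 21 days. Thu Dec 9 2004 + 21 days = Thu Dec 30 2004.
Next gap: 24 days. Thu Dec 30 2004 + 24 days = Sun Jan 23 2005.
Next gap: 27 days. Sun Jan 23 2005 + 27 days = Sat Feb 19 2005.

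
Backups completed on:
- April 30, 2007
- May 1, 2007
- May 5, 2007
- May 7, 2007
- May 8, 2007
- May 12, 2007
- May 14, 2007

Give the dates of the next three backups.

Gaps: 1, 4, 2, 1, 4, 2 days — not constant, but cyclic with period 3.
The events fall on every Monday, Tuesday and Saturday.
The following Tuesday is May 15, 2007.
Next Saturday: May 19, 2007.
Next Monday: May 21, 2007.

May 15, 2007; May 19, 2007; May 21, 2007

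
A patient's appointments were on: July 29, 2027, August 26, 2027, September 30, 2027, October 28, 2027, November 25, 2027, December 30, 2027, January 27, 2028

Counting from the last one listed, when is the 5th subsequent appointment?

Every date is a Thursday; gaps 28, 35, 28, 28, 35, 28 days.
Each is the last Thursday of its month (at least one falls on the 29th or later, ruling out '4th Thursday').
February 2028 ends with Thursday February 24, 2028.
March 2028 ends with Thursday March 30, 2028.
April 2028 ends with Thursday April 27, 2028.
Last Thursday of May 2028: May 25, 2028.
June 2028 ends with Thursday June 29, 2028.

June 29, 2028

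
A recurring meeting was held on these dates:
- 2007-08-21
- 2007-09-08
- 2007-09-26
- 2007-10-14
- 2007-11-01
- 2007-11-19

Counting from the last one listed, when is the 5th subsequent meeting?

Gaps between consecutive events: 18, 18, 18, 18, 18 days — a constant 18-day interval.
2007-11-19 + 18 days = 2007-12-07.
2007-12-07 + 18 days = 2007-12-25.
2007-12-25 + 18 days = 2008-01-12.
2008-01-12 + 18 days = 2008-01-30.
2008-01-30 + 18 days = 2008-02-17.

2008-02-17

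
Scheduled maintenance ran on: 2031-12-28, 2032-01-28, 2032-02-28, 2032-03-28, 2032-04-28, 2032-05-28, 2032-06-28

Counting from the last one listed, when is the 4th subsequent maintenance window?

The day-of-month is always 28 (31, 31, 29, 31, 30, 31 days between events).
So this recurs on the 28th of each month.
Next: July 2032 → 2032-07-28.
Next: August 2032 → 2032-08-28.
September 2032: 2032-09-28.
Next: October 2032 → 2032-10-28.

2032-10-28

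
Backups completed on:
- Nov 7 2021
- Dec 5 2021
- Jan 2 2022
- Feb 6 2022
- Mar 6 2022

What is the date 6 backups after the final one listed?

All dates are Sundays, 28, 28, 35, 28 days apart.
Specifically, the 1st Sunday of each month.
April 2022 — 1st Sunday is Apr 3 2022.
1st Sunday of May 2022: May 1 2022.
June 2022 — 1st Sunday is Jun 5 2022.
July 2022 — 1st Sunday is Jul 3 2022.
August 2022 — 1st Sunday is Aug 7 2022.
September 2022 — 1st Sunday is Sep 4 2022.

Sep 4 2022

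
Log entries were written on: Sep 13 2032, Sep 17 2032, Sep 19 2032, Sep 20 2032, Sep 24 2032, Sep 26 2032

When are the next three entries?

The gap pattern 4, 2, 1, 4, 2 repeats every 3 events.
These are the Mondays, Fridays and Sundays of each week.
Next Monday: Sep 27 2032.
The following Friday is Oct 1 2032.
The following Sunday is Oct 3 2032.

Sep 27 2032, Oct 1 2032, Oct 3 2032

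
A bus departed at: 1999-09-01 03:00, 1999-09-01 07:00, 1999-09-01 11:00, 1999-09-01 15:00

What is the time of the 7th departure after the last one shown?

1999-09-02 19:00

The interval is a steady 4 hours (4, 4, 4).
1999-09-01 15:00 + 4 h = 1999-09-01 19:00.
1999-09-01 19:00 + 4 h = 1999-09-01 23:00.
1999-09-01 23:00 + 4 h = 1999-09-02 03:00.
1999-09-02 03:00 + 4 h = 1999-09-02 07:00.
1999-09-02 07:00 + 4 h = 1999-09-02 11:00.
1999-09-02 11:00 + 4 h = 1999-09-02 15:00.
1999-09-02 15:00 + 4 h = 1999-09-02 19:00.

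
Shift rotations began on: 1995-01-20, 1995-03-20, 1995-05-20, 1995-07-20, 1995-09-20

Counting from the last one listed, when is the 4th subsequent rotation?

Each date is the 20th; the gaps (59, 61, 61, 62) track the month lengths.
The rule is the 20th of every 2 months.
November 1995: 1995-11-20.
January 1996: 1996-01-20.
March 1996: 1996-03-20.
May 1996: 1996-05-20.

1996-05-20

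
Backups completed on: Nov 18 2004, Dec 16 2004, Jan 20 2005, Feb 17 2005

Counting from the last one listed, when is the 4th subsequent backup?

Jun 16 2005

All dates are Thursdays, 28, 35, 28 days apart.
Specifically, the 3rd Thursday of each month.
3rd Thursday of March 2005: Mar 17 2005.
3rd Thursday of April 2005: Apr 21 2005.
May 2005 — 3rd Thursday is May 19 2005.
3rd Thursday of June 2005: Jun 16 2005.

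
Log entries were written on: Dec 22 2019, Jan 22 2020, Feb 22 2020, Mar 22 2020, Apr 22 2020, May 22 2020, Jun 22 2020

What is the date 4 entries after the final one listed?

The day-of-month is always 22 (31, 31, 29, 31, 30, 31 days between events).
So this recurs on the 22nd of each month.
July 2020: Jul 22 2020.
Next: August 2020 → Aug 22 2020.
Next: September 2020 → Sep 22 2020.
Next: October 2020 → Oct 22 2020.

Oct 22 2020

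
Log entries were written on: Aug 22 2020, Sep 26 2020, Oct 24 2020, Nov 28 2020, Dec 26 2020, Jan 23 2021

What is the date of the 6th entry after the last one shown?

Jul 24 2021

Gaps: 35, 28, 35, 28, 28 days — a mix of 28 and 35. Every date is a Saturday.
Each is the 4th Saturday of its month.
4th Saturday of February 2021: Feb 27 2021.
4th Saturday of March 2021: Mar 27 2021.
4th Saturday of April 2021: Apr 24 2021.
May 2021 — 4th Saturday is May 22 2021.
June 2021 — 4th Saturday is Jun 26 2021.
4th Saturday of July 2021: Jul 24 2021.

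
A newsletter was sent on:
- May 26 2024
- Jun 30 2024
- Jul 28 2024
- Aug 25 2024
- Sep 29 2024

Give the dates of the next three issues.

Oct 27 2024, Nov 24 2024, Dec 29 2024

Every date is a Sunday; gaps 35, 28, 28, 35 days.
Each is the last Sunday of its month (at least one falls on the 29th or later, ruling out '4th Sunday').
Last Sunday of October 2024: Oct 27 2024.
Last Sunday of November 2024: Nov 24 2024.
December 2024 ends with Sunday Dec 29 2024.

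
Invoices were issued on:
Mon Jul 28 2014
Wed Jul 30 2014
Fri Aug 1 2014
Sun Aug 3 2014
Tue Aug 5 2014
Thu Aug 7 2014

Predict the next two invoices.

Every event comes 2 days after the last (2, 2, 2, 2, 2).
Thu Aug 7 2014 + 2 days = Sat Aug 9 2014.
Sat Aug 9 2014 + 2 days = Mon Aug 11 2014.

Sat Aug 9 2014, Mon Aug 11 2014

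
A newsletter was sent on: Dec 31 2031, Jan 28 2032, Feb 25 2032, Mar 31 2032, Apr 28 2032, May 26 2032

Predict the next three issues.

Jun 30 2032, Jul 28 2032, Aug 25 2032

All Wednesdays; the gaps (28, 28, 35, 28, 28) vary with month length.
This is the last Wednesday of each month.
June 2032 ends with Wednesday Jun 30 2032.
July 2032 ends with Wednesday Jul 28 2032.
Last Wednesday of August 2032: Aug 25 2032.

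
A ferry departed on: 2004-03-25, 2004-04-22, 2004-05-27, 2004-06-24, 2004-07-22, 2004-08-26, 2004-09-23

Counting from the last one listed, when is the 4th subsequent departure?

All dates are Thursdays, 28, 35, 28, 28, 35, 28 days apart.
Specifically, the 4th Thursday of each month.
4th Thursday of October 2004: 2004-10-28.
November 2004 — 4th Thursday is 2004-11-25.
4th Thursday of December 2004: 2004-12-23.
4th Thursday of January 2005: 2005-01-27.

2005-01-27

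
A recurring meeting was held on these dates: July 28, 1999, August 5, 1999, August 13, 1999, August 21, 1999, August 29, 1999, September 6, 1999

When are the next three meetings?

September 14, 1999; September 22, 1999; September 30, 1999

Every event comes 8 days after the last (8, 8, 8, 8, 8).
September 6, 1999 + 8 days = September 14, 1999.
September 14, 1999 + 8 days = September 22, 1999.
September 22, 1999 + 8 days = September 30, 1999.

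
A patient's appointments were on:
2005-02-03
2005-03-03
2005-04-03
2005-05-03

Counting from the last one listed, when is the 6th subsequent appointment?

2005-11-03

Each date is the 3rd; the gaps (28, 31, 30) track the month lengths.
The rule is the 3rd of each month.
Next: June 2005 → 2005-06-03.
Next: July 2005 → 2005-07-03.
Next: August 2005 → 2005-08-03.
September 2005: 2005-09-03.
Next: October 2005 → 2005-10-03.
November 2005: 2005-11-03.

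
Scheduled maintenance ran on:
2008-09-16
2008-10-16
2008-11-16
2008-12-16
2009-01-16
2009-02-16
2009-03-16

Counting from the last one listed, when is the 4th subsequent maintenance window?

Each date is the 16th; the gaps (30, 31, 30, 31, 31, 28) track the month lengths.
The rule is the 16th of each month.
April 2009: 2009-04-16.
Next: May 2009 → 2009-05-16.
June 2009: 2009-06-16.
July 2009: 2009-07-16.

2009-07-16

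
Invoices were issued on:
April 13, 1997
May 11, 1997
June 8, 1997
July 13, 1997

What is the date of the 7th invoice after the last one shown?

All dates are Sundays, 28, 28, 35 days apart.
Specifically, the 2nd Sunday of each month.
2nd Sunday of August 1997: August 10, 1997.
September 1997 — 2nd Sunday is September 14, 1997.
October 1997 — 2nd Sunday is October 12, 1997.
2nd Sunday of November 1997: November 9, 1997.
2nd Sunday of December 1997: December 14, 1997.
2nd Sunday of January 1998: January 11, 1998.
2nd Sunday of February 1998: February 8, 1998.

February 8, 1998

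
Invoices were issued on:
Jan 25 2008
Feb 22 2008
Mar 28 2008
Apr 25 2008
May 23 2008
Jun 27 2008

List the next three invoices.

Jul 25 2008, Aug 22 2008, Sep 26 2008

All dates are Fridays, 28, 35, 28, 28, 35 days apart.
Specifically, the 4th Friday of each month.
July 2008 — 4th Friday is Jul 25 2008.
4th Friday of August 2008: Aug 22 2008.
4th Friday of September 2008: Sep 26 2008.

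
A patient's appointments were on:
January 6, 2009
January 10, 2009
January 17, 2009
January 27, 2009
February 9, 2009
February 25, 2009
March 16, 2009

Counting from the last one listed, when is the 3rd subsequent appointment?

The spacing grows by 3 each time: 4, 7, 10, 13, 16, 19 days.
Next gap: 22 days. March 16, 2009 + 22 days = April 7, 2009.
Next gap: 25 days. April 7, 2009 + 25 days = May 2, 2009.
Next gap: 28 days. May 2, 2009 + 28 days = May 30, 2009.

May 30, 2009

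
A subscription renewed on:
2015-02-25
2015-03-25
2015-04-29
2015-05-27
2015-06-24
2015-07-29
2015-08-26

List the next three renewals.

Every date is a Wednesday; gaps 28, 35, 28, 28, 35, 28 days.
Each is the last Wednesday of its month (at least one falls on the 29th or later, ruling out '4th Wednesday').
September 2015 ends with Wednesday 2015-09-30.
Last Wednesday of October 2015: 2015-10-28.
Last Wednesday of November 2015: 2015-11-25.

2015-09-30, 2015-10-28, 2015-11-25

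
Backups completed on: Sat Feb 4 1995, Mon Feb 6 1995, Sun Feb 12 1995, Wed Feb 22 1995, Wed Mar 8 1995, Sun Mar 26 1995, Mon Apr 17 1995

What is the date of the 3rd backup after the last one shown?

Sun Jul 16 1995

Intervals are 2, 6, 10, 14, 18, 22 days — an arithmetic progression with common difference 4.
Next gap: 26 days. Mon Apr 17 1995 + 26 days = Sat May 13 1995.
Next gap: 30 days. Sat May 13 1995 + 30 days = Mon Jun 12 1995.
Next gap: 34 days. Mon Jun 12 1995 + 34 days = Sun Jul 16 1995.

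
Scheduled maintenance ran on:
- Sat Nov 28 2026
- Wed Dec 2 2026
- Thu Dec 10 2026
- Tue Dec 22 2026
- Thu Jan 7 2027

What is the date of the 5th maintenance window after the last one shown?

The spacing grows by 4 each time: 4, 8, 12, 16 days.
Next gap: 20 days. Thu Jan 7 2027 + 20 days = Wed Jan 27 2027.
Next gap: 24 days. Wed Jan 27 2027 + 24 days = Sat Feb 20 2027.
Next gap: 28 days. Sat Feb 20 2027 + 28 days = Sat Mar 20 2027.
Next gap: 32 days. Sat Mar 20 2027 + 32 days = Wed Apr 21 2027.
Next gap: 36 days. Wed Apr 21 2027 + 36 days = Thu May 27 2027.

Thu May 27 2027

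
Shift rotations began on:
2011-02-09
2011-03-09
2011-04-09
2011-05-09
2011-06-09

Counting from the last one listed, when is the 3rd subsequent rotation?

2011-09-09

Gaps: 28, 31, 30, 31 days — not constant. Every event is on the 9th of the month.
Pattern: the 9th of each month.
Next: July 2011 → 2011-07-09.
August 2011: 2011-08-09.
Next: September 2011 → 2011-09-09.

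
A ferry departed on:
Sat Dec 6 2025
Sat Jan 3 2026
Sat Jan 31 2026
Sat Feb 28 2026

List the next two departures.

Gaps between consecutive events: 28, 28, 28 days — a constant 28-day interval.
Sat Feb 28 2026 + 28 days = Sat Mar 28 2026.
Sat Mar 28 2026 + 28 days = Sat Apr 25 2026.

Sat Mar 28 2026, Sat Apr 25 2026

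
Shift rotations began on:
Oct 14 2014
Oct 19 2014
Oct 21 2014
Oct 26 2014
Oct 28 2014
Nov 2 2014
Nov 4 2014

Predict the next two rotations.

Nov 9 2014, Nov 11 2014

Every event lands on a Tuesday or Sunday (gaps cycle 5, 2, 5, 2, 5, 2).
So the schedule is: every Tuesday and Sunday.
Next Sunday: Nov 9 2014.
Next Tuesday: Nov 11 2014.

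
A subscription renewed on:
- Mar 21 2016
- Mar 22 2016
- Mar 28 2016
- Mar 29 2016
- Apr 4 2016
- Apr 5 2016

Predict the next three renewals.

Apr 11 2016, Apr 12 2016, Apr 18 2016

The gap pattern 1, 6, 1, 6, 1 repeats every 2 events.
These are the Mondays and Tuesdays of each week.
The following Monday is Apr 11 2016.
The following Tuesday is Apr 12 2016.
Next Monday: Apr 18 2016.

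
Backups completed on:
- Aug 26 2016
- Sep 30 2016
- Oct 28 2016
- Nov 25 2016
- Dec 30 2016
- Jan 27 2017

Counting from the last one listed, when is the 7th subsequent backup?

Aug 25 2017

Every date is a Friday; gaps 35, 28, 28, 35, 28 days.
Each is the last Friday of its month (at least one falls on the 29th or later, ruling out '4th Friday').
Last Friday of February 2017: Feb 24 2017.
March 2017 ends with Friday Mar 31 2017.
Last Friday of April 2017: Apr 28 2017.
Last Friday of May 2017: May 26 2017.
Last Friday of June 2017: Jun 30 2017.
July 2017 ends with Friday Jul 28 2017.
August 2017 ends with Friday Aug 25 2017.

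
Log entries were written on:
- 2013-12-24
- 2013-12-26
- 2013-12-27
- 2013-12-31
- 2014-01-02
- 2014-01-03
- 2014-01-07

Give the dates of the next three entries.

The gap pattern 2, 1, 4, 2, 1, 4 repeats every 3 events.
These are the Tuesdays, Thursdays and Fridays of each week.
Next Thursday: 2014-01-09.
Next Friday: 2014-01-10.
The following Tuesday is 2014-01-14.

2014-01-09, 2014-01-10, 2014-01-14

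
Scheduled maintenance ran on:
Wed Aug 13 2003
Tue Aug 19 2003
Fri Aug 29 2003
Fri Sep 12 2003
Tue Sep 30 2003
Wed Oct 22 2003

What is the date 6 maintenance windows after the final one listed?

Intervals are 6, 10, 14, 18, 22 days — an arithmetic progression with common difference 4.
Next gap: 26 days. Wed Oct 22 2003 + 26 days = Mon Nov 17 2003.
Next gap: 30 days. Mon Nov 17 2003 + 30 days = Wed Dec 17 2003.
Next gap: 34 days. Wed Dec 17 2003 + 34 days = Tue Jan 20 2004.
Next gap: 38 days. Tue Jan 20 2004 + 38 days = Fri Feb 27 2004.
Next gap: 42 days. Fri Feb 27 2004 + 42 days = Fri Apr 9 2004.
Next gap: 46 days. Fri Apr 9 2004 + 46 days = Tue May 25 2004.

Tue May 25 2004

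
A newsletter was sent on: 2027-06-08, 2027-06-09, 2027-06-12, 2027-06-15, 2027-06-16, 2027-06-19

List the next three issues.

Every event lands on a Tuesday or Wednesday or Saturday (gaps cycle 1, 3, 3, 1, 3).
So the schedule is: every Tuesday, Wednesday and Saturday.
Next Tuesday: 2027-06-22.
Next Wednesday: 2027-06-23.
The following Saturday is 2027-06-26.

2027-06-22, 2027-06-23, 2027-06-26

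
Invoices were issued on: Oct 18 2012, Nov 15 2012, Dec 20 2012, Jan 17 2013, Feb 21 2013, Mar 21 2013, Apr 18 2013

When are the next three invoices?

May 16 2013, Jun 20 2013, Jul 18 2013

These are Thursdays at 28- or 35-day spacing (28, 35, 28, 35, 28, 28).
The pattern: 3rd Thursday of the month.
May 2013 — 3rd Thursday is May 16 2013.
3rd Thursday of June 2013: Jun 20 2013.
July 2013 — 3rd Thursday is Jul 18 2013.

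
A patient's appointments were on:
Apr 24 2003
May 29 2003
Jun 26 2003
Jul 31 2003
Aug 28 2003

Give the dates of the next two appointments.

Sep 25 2003, Oct 30 2003

Every date is a Thursday; gaps 35, 28, 35, 28 days.
Each is the last Thursday of its month (at least one falls on the 29th or later, ruling out '4th Thursday').
Last Thursday of September 2003: Sep 25 2003.
October 2003 ends with Thursday Oct 30 2003.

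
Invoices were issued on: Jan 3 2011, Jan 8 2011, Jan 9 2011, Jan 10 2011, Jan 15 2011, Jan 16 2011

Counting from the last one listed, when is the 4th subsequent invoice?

Jan 24 2011

Gaps: 5, 1, 1, 5, 1 days — not constant, but cyclic with period 3.
The events fall on every Monday, Saturday and Sunday.
Next Monday: Jan 17 2011.
Next Saturday: Jan 22 2011.
Next Sunday: Jan 23 2011.
The following Monday is Jan 24 2011.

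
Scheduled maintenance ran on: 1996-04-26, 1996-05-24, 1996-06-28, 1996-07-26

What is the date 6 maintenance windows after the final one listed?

1997-01-24

These are Fridays at 28- or 35-day spacing (28, 35, 28).
The pattern: 4th Friday of the month.
4th Friday of August 1996: 1996-08-23.
4th Friday of September 1996: 1996-09-27.
October 1996 — 4th Friday is 1996-10-25.
4th Friday of November 1996: 1996-11-22.
4th Friday of December 1996: 1996-12-27.
4th Friday of January 1997: 1997-01-24.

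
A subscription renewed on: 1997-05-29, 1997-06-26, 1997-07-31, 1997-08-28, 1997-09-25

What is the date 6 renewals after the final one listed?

1998-03-26

All Thursdays; the gaps (28, 35, 28, 28) vary with month length.
This is the last Thursday of each month.
October 1997 ends with Thursday 1997-10-30.
November 1997 ends with Thursday 1997-11-27.
December 1997 ends with Thursday 1997-12-25.
Last Thursday of January 1998: 1998-01-29.
February 1998 ends with Thursday 1998-02-26.
Last Thursday of March 1998: 1998-03-26.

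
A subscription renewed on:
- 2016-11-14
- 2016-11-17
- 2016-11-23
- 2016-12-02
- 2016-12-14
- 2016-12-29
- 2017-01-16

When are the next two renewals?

2017-02-06, 2017-03-02

Intervals are 3, 6, 9, 12, 15, 18 days — an arithmetic progression with common difference 3.
Next gap: 21 days. 2017-01-16 + 21 days = 2017-02-06.
Next gap: 24 days. 2017-02-06 + 24 days = 2017-03-02.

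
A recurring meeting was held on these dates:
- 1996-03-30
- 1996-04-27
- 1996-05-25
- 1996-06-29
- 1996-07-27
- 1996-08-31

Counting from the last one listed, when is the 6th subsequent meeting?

All Saturdays; the gaps (28, 28, 35, 28, 35) vary with month length.
This is the last Saturday of each month.
Last Saturday of September 1996: 1996-09-28.
Last Saturday of October 1996: 1996-10-26.
November 1996 ends with Saturday 1996-11-30.
Last Saturday of December 1996: 1996-12-28.
Last Saturday of January 1997: 1997-01-25.
February 1997 ends with Saturday 1997-02-22.

1997-02-22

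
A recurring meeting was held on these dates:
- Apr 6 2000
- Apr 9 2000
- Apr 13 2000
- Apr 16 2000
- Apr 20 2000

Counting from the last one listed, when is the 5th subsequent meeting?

Every event lands on a Thursday or Sunday (gaps cycle 3, 4, 3, 4).
So the schedule is: every Thursday and Sunday.
The following Sunday is Apr 23 2000.
Next Thursday: Apr 27 2000.
The following Sunday is Apr 30 2000.
The following Thursday is May 4 2000.
The following Sunday is May 7 2000.

May 7 2000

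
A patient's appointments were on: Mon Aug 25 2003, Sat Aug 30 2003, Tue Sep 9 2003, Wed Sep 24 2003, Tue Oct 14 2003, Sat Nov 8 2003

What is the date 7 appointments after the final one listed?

Intervals are 5, 10, 15, 20, 25 days — an arithmetic progression with common difference 5.
Next gap: 30 days. Sat Nov 8 2003 + 30 days = Mon Dec 8 2003.
Next gap: 35 days. Mon Dec 8 2003 + 35 days = Mon Jan 12 2004.
Next gap: 40 days. Mon Jan 12 2004 + 40 days = Sat Feb 21 2004.
Next gap: 45 days. Sat Feb 21 2004 + 45 days = Tue Apr 6 2004.
Next gap: 50 days. Tue Apr 6 2004 + 50 days = Wed May 26 2004.
Next gap: 55 days. Wed May 26 2004 + 55 days = Tue Jul 20 2004.
Next gap: 60 days. Tue Jul 20 2004 + 60 days = Sat Sep 18 2004.

Sat Sep 18 2004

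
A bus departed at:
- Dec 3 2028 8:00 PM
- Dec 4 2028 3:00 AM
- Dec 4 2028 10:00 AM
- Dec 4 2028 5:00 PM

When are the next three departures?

Dec 5 2028 12:00 AM, Dec 5 2028 7:00 AM, Dec 5 2028 2:00 PM

Gaps: 7, 7, 7 hours — each event is 7 hours after the previous one.
Dec 4 2028 5:00 PM + 7 h = Dec 5 2028 12:00 AM.
Dec 5 2028 12:00 AM + 7 h = Dec 5 2028 7:00 AM.
Dec 5 2028 7:00 AM + 7 h = Dec 5 2028 2:00 PM.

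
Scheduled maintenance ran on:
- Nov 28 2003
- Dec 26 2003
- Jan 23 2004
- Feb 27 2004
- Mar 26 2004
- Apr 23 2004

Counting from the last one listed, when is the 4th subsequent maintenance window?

All dates are Fridays, 28, 28, 35, 28, 28 days apart.
Specifically, the 4th Friday of each month.
4th Friday of May 2004: May 28 2004.
4th Friday of June 2004: Jun 25 2004.
July 2004 — 4th Friday is Jul 23 2004.
August 2004 — 4th Friday is Aug 27 2004.

Aug 27 2004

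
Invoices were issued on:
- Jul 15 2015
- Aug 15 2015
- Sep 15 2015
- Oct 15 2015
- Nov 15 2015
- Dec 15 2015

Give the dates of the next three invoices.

Jan 15 2016, Feb 15 2016, Mar 15 2016

Gaps: 31, 31, 30, 31, 30 days — not constant. Every event is on the 15th of the month.
Pattern: the 15th of each month.
January 2016: Jan 15 2016.
February 2016: Feb 15 2016.
Next: March 2016 → Mar 15 2016.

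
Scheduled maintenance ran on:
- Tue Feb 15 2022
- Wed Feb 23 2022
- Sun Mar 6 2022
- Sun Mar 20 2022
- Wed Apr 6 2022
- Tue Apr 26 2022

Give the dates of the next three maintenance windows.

Thu May 19 2022, Tue Jun 14 2022, Wed Jul 13 2022

Gaps: 8, 11, 14, 17, 20 days — each gap is 3 larger than the previous one.
Next gap: 23 days. Tue Apr 26 2022 + 23 days = Thu May 19 2022.
Next gap: 26 days. Thu May 19 2022 + 26 days = Tue Jun 14 2022.
Next gap: 29 days. Tue Jun 14 2022 + 29 days = Wed Jul 13 2022.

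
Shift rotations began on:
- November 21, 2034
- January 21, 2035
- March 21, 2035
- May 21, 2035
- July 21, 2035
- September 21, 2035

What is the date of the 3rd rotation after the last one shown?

Each date is the 21st; the gaps (61, 59, 61, 61, 62) track the month lengths.
The rule is the 21st of every 2 months.
Next: November 2035 → November 21, 2035.
Next: January 2036 → January 21, 2036.
March 2036: March 21, 2036.

March 21, 2036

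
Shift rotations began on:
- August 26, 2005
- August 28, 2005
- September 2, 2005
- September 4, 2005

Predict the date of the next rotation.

Every event lands on a Friday or Sunday (gaps cycle 2, 5, 2).
So the schedule is: every Friday and Sunday.
The following Friday is September 9, 2005.

September 9, 2005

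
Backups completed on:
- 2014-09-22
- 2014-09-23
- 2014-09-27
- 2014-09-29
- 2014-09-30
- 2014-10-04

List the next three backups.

2014-10-06, 2014-10-07, 2014-10-11

The gap pattern 1, 4, 2, 1, 4 repeats every 3 events.
These are the Mondays, Tuesdays and Saturdays of each week.
Next Monday: 2014-10-06.
The following Tuesday is 2014-10-07.
The following Saturday is 2014-10-11.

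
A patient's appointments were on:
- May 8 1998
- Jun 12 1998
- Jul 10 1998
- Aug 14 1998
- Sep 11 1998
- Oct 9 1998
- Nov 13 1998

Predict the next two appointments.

These are Fridays at 28- or 35-day spacing (35, 28, 35, 28, 28, 35).
The pattern: 2nd Friday of the month.
2nd Friday of December 1998: Dec 11 1998.
January 1999 — 2nd Friday is Jan 8 1999.

Dec 11 1998, Jan 8 1999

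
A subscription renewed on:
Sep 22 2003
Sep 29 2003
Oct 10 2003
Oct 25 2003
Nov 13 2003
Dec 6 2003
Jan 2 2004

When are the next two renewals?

Intervals are 7, 11, 15, 19, 23, 27 days — an arithmetic progression with common difference 4.
Next gap: 31 days. Jan 2 2004 + 31 days = Feb 2 2004.
Next gap: 35 days. Feb 2 2004 + 35 days = Mar 8 2004.

Feb 2 2004, Mar 8 2004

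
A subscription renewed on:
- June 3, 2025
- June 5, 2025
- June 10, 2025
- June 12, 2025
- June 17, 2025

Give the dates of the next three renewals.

Every event lands on a Tuesday or Thursday (gaps cycle 2, 5, 2, 5).
So the schedule is: every Tuesday and Thursday.
The following Thursday is June 19, 2025.
The following Tuesday is June 24, 2025.
Next Thursday: June 26, 2025.

June 19, 2025; June 24, 2025; June 26, 2025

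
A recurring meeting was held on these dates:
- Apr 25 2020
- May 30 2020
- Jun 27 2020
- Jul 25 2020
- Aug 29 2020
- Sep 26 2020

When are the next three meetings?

Oct 31 2020, Nov 28 2020, Dec 26 2020

These are Saturdays with 35, 28, 28, 35, 28-day gaps.
Each is the final Saturday of its month — May 30 2020 is past the 28th, so '4th Saturday' doesn't fit.
October 2020 ends with Saturday Oct 31 2020.
Last Saturday of November 2020: Nov 28 2020.
December 2020 ends with Saturday Dec 26 2020.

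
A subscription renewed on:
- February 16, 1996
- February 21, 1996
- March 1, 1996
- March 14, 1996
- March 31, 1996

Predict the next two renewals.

Intervals are 5, 9, 13, 17 days — an arithmetic progression with common difference 4.
Next gap: 21 days. March 31, 1996 + 21 days = April 21, 1996.
Next gap: 25 days. April 21, 1996 + 25 days = May 16, 1996.

April 21, 1996; May 16, 1996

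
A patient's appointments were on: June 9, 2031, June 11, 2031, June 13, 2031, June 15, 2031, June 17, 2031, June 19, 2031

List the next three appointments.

June 21, 2031; June 23, 2031; June 25, 2031

Gaps between consecutive events: 2, 2, 2, 2, 2 days — a constant 2-day interval.
June 19, 2031 + 2 days = June 21, 2031.
June 21, 2031 + 2 days = June 23, 2031.
June 23, 2031 + 2 days = June 25, 2031.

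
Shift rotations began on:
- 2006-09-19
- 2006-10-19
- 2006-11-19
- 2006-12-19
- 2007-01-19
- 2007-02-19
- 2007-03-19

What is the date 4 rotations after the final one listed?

2007-07-19

Each date is the 19th; the gaps (30, 31, 30, 31, 31, 28) track the month lengths.
The rule is the 19th of each month.
Next: April 2007 → 2007-04-19.
May 2007: 2007-05-19.
June 2007: 2007-06-19.
July 2007: 2007-07-19.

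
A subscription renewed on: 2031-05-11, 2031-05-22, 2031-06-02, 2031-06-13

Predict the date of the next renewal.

2031-06-24

Gaps between consecutive events: 11, 11, 11 days — a constant 11-day interval.
2031-06-13 + 11 days = 2031-06-24.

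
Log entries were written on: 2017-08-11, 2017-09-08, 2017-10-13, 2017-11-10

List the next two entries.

2017-12-08, 2018-01-12

These are Fridays at 28- or 35-day spacing (28, 35, 28).
The pattern: 2nd Friday of the month.
December 2017 — 2nd Friday is 2017-12-08.
2nd Friday of January 2018: 2018-01-12.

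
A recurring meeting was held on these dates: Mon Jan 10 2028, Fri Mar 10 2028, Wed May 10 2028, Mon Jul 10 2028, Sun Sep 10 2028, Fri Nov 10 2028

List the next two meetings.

Wed Jan 10 2029, Sat Mar 10 2029

Each date is the 10th; the gaps (60, 61, 61, 62, 61) track the month lengths.
The rule is the 10th of every 2 months.
Next: January 2029 → Wed Jan 10 2029.
Next: March 2029 → Sat Mar 10 2029.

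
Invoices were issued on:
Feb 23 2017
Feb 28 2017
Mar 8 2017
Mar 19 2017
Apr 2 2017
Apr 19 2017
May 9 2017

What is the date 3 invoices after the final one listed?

The spacing grows by 3 each time: 5, 8, 11, 14, 17, 20 days.
Next gap: 23 days. May 9 2017 + 23 days = Jun 1 2017.
Next gap: 26 days. Jun 1 2017 + 26 days = Jun 27 2017.
Next gap: 29 days. Jun 27 2017 + 29 days = Jul 26 2017.

Jul 26 2017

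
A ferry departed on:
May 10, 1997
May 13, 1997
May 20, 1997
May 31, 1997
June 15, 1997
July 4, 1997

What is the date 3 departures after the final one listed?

Intervals are 3, 7, 11, 15, 19 days — an arithmetic progression with common difference 4.
Next gap: 23 days. July 4, 1997 + 23 days = July 27, 1997.
Next gap: 27 days. July 27, 1997 + 27 days = August 23, 1997.
Next gap: 31 days. August 23, 1997 + 31 days = September 23, 1997.

September 23, 1997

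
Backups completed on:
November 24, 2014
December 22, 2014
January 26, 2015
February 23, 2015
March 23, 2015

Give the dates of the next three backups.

These are Mondays at 28- or 35-day spacing (28, 35, 28, 28).
The pattern: 4th Monday of the month.
April 2015 — 4th Monday is April 27, 2015.
4th Monday of May 2015: May 25, 2015.
4th Monday of June 2015: June 22, 2015.

April 27, 2015; May 25, 2015; June 22, 2015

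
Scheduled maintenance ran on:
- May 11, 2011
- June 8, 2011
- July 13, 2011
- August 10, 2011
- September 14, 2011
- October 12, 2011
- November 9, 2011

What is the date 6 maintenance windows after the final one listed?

All dates are Wednesdays, 28, 35, 28, 35, 28, 28 days apart.
Specifically, the 2nd Wednesday of each month.
December 2011 — 2nd Wednesday is December 14, 2011.
2nd Wednesday of January 2012: January 11, 2012.
2nd Wednesday of February 2012: February 8, 2012.
2nd Wednesday of March 2012: March 14, 2012.
April 2012 — 2nd Wednesday is April 11, 2012.
2nd Wednesday of May 2012: May 9, 2012.

May 9, 2012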